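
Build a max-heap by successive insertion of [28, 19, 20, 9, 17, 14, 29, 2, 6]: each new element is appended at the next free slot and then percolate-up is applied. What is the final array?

Insert 28:
  append 28 at index 0 → [28] (no swap needed)
Insert 19:
  append 19 at index 1 → [28, 19] (no swap needed)
Insert 20:
  append 20 at index 2 → [28, 19, 20] (no swap needed)
Insert 9:
  append 9 at index 3 → [28, 19, 20, 9] (no swap needed)
Insert 17:
  append 17 at index 4 → [28, 19, 20, 9, 17] (no swap needed)
Insert 14:
  append 14 at index 5 → [28, 19, 20, 9, 17, 14] (no swap needed)
Insert 29:
  append 29 at index 6 → [28, 19, 20, 9, 17, 14, 29]
  29 > parent 20 at index 2, swap → [28, 19, 29, 9, 17, 14, 20]
  29 > parent 28 at index 0, swap → [29, 19, 28, 9, 17, 14, 20]
Insert 2:
  append 2 at index 7 → [29, 19, 28, 9, 17, 14, 20, 2] (no swap needed)
Insert 6:
  append 6 at index 8 → [29, 19, 28, 9, 17, 14, 20, 2, 6] (no swap needed)

[29, 19, 28, 9, 17, 14, 20, 2, 6]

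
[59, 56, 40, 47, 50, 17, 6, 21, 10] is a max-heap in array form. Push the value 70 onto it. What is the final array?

[70, 59, 40, 47, 56, 17, 6, 21, 10, 50]

append 70 at index 9 → [59, 56, 40, 47, 50, 17, 6, 21, 10, 70]
70 > parent 50 at index 4, swap → [59, 56, 40, 47, 70, 17, 6, 21, 10, 50]
70 > parent 56 at index 1, swap → [59, 70, 40, 47, 56, 17, 6, 21, 10, 50]
70 > parent 59 at index 0, swap → [70, 59, 40, 47, 56, 17, 6, 21, 10, 50]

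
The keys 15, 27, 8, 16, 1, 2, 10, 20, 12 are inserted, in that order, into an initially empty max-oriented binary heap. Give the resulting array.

[27, 20, 10, 16, 1, 2, 8, 15, 12]

Insert 15:
  append 15 at index 0 → [15] (no swap needed)
Insert 27:
  append 27 at index 1 → [15, 27]
  27 > parent 15 at index 0, swap → [27, 15]
Insert 8:
  append 8 at index 2 → [27, 15, 8] (no swap needed)
Insert 16:
  append 16 at index 3 → [27, 15, 8, 16]
  16 > parent 15 at index 1, swap → [27, 16, 8, 15]
Insert 1:
  append 1 at index 4 → [27, 16, 8, 15, 1] (no swap needed)
Insert 2:
  append 2 at index 5 → [27, 16, 8, 15, 1, 2] (no swap needed)
Insert 10:
  append 10 at index 6 → [27, 16, 8, 15, 1, 2, 10]
  10 > parent 8 at index 2, swap → [27, 16, 10, 15, 1, 2, 8]
Insert 20:
  append 20 at index 7 → [27, 16, 10, 15, 1, 2, 8, 20]
  20 > parent 15 at index 3, swap → [27, 16, 10, 20, 1, 2, 8, 15]
  20 > parent 16 at index 1, swap → [27, 20, 10, 16, 1, 2, 8, 15]
Insert 12:
  append 12 at index 8 → [27, 20, 10, 16, 1, 2, 8, 15, 12] (no swap needed)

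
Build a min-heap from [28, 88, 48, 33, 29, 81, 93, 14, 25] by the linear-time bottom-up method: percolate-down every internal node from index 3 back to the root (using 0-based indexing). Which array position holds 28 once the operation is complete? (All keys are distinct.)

3

sift down from index 3:
  33 vs smaller child 14 at index 7, swap → [28, 88, 48, 14, 29, 81, 93, 33, 25]
sift down from index 2: already satisfies heap property
sift down from index 1:
  88 vs smaller child 14 at index 3, swap → [28, 14, 48, 88, 29, 81, 93, 33, 25]
  88 vs smaller child 25 at index 8, swap → [28, 14, 48, 25, 29, 81, 93, 33, 88]
sift down from index 0:
  28 vs smaller child 14 at index 1, swap → [14, 28, 48, 25, 29, 81, 93, 33, 88]
  28 vs smaller child 25 at index 3, swap → [14, 25, 48, 28, 29, 81, 93, 33, 88]
resulting array: [14, 25, 48, 28, 29, 81, 93, 33, 88]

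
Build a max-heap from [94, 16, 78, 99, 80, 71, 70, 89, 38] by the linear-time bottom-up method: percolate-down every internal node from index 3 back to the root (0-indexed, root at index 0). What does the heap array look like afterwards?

[99, 94, 78, 89, 80, 71, 70, 16, 38]

sift down from index 3: already satisfies heap property
sift down from index 2: already satisfies heap property
sift down from index 1:
  16 vs larger child 99 at index 3, swap → [94, 99, 78, 16, 80, 71, 70, 89, 38]
  16 vs larger child 89 at index 7, swap → [94, 99, 78, 89, 80, 71, 70, 16, 38]
sift down from index 0:
  94 vs larger child 99 at index 1, swap → [99, 94, 78, 89, 80, 71, 70, 16, 38]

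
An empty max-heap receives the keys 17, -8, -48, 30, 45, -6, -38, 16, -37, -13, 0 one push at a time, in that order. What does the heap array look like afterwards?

[45, 30, -6, 16, 17, -48, -38, -8, -37, -13, 0]

Insert 17:
  append 17 at index 0 → [17] (no swap needed)
Insert -8:
  append -8 at index 1 → [17, -8] (no swap needed)
Insert -48:
  append -48 at index 2 → [17, -8, -48] (no swap needed)
Insert 30:
  append 30 at index 3 → [17, -8, -48, 30]
  30 > parent -8 at index 1, swap → [17, 30, -48, -8]
  30 > parent 17 at index 0, swap → [30, 17, -48, -8]
Insert 45:
  append 45 at index 4 → [30, 17, -48, -8, 45]
  45 > parent 17 at index 1, swap → [30, 45, -48, -8, 17]
  45 > parent 30 at index 0, swap → [45, 30, -48, -8, 17]
Insert -6:
  append -6 at index 5 → [45, 30, -48, -8, 17, -6]
  -6 > parent -48 at index 2, swap → [45, 30, -6, -8, 17, -48]
Insert -38:
  append -38 at index 6 → [45, 30, -6, -8, 17, -48, -38] (no swap needed)
Insert 16:
  append 16 at index 7 → [45, 30, -6, -8, 17, -48, -38, 16]
  16 > parent -8 at index 3, swap → [45, 30, -6, 16, 17, -48, -38, -8]
Insert -37:
  append -37 at index 8 → [45, 30, -6, 16, 17, -48, -38, -8, -37] (no swap needed)
Insert -13:
  append -13 at index 9 → [45, 30, -6, 16, 17, -48, -38, -8, -37, -13] (no swap needed)
Insert 0:
  append 0 at index 10 → [45, 30, -6, 16, 17, -48, -38, -8, -37, -13, 0] (no swap needed)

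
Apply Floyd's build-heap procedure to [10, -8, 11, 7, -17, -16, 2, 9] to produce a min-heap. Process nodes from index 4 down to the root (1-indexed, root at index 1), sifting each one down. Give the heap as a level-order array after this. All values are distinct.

[-17, -8, -16, 7, 10, 11, 2, 9]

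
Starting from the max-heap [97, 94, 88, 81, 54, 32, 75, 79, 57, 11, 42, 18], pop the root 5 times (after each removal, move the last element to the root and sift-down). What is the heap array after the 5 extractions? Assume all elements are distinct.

extract-max #1 returns 97:
  remove root 97; move last element 18 to root → [18, 94, 88, 81, 54, 32, 75, 79, 57, 11, 42]
  18 vs larger child 94 at index 1, swap → [94, 18, 88, 81, 54, 32, 75, 79, 57, 11, 42]
  18 vs larger child 81 at index 3, swap → [94, 81, 88, 18, 54, 32, 75, 79, 57, 11, 42]
  18 vs larger child 79 at index 7, swap → [94, 81, 88, 79, 54, 32, 75, 18, 57, 11, 42]
extract-max #2 returns 94:
  remove root 94; move last element 42 to root → [42, 81, 88, 79, 54, 32, 75, 18, 57, 11]
  42 vs larger child 88 at index 2, swap → [88, 81, 42, 79, 54, 32, 75, 18, 57, 11]
  42 vs larger child 75 at index 6, swap → [88, 81, 75, 79, 54, 32, 42, 18, 57, 11]
extract-max #3 returns 88:
  remove root 88; move last element 11 to root → [11, 81, 75, 79, 54, 32, 42, 18, 57]
  11 vs larger child 81 at index 1, swap → [81, 11, 75, 79, 54, 32, 42, 18, 57]
  11 vs larger child 79 at index 3, swap → [81, 79, 75, 11, 54, 32, 42, 18, 57]
  11 vs larger child 57 at index 8, swap → [81, 79, 75, 57, 54, 32, 42, 18, 11]
extract-max #4 returns 81:
  remove root 81; move last element 11 to root → [11, 79, 75, 57, 54, 32, 42, 18]
  11 vs larger child 79 at index 1, swap → [79, 11, 75, 57, 54, 32, 42, 18]
  11 vs larger child 57 at index 3, swap → [79, 57, 75, 11, 54, 32, 42, 18]
  11 vs only child 18 at index 7, swap → [79, 57, 75, 18, 54, 32, 42, 11]
extract-max #5 returns 79:
  remove root 79; move last element 11 to root → [11, 57, 75, 18, 54, 32, 42]
  11 vs larger child 75 at index 2, swap → [75, 57, 11, 18, 54, 32, 42]
  11 vs larger child 42 at index 6, swap → [75, 57, 42, 18, 54, 32, 11]

[75, 57, 42, 18, 54, 32, 11]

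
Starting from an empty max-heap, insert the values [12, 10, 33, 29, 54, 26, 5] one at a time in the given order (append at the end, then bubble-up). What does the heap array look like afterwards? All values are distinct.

[54, 33, 26, 10, 29, 12, 5]

Insert 12:
  append 12 at index 0 → [12] (no swap needed)
Insert 10:
  append 10 at index 1 → [12, 10] (no swap needed)
Insert 33:
  append 33 at index 2 → [12, 10, 33]
  33 > parent 12 at index 0, swap → [33, 10, 12]
Insert 29:
  append 29 at index 3 → [33, 10, 12, 29]
  29 > parent 10 at index 1, swap → [33, 29, 12, 10]
Insert 54:
  append 54 at index 4 → [33, 29, 12, 10, 54]
  54 > parent 29 at index 1, swap → [33, 54, 12, 10, 29]
  54 > parent 33 at index 0, swap → [54, 33, 12, 10, 29]
Insert 26:
  append 26 at index 5 → [54, 33, 12, 10, 29, 26]
  26 > parent 12 at index 2, swap → [54, 33, 26, 10, 29, 12]
Insert 5:
  append 5 at index 6 → [54, 33, 26, 10, 29, 12, 5] (no swap needed)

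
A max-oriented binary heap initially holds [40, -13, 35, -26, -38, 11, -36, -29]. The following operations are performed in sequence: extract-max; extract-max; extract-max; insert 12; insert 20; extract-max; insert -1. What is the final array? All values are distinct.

[12, -26, -1, -36, -38, -29, -13]

extract-max → returns 40:
  remove root 40; move last element -29 to root → [-29, -13, 35, -26, -38, 11, -36]
  -29 vs larger child 35 at index 2, swap → [35, -13, -29, -26, -38, 11, -36]
  -29 vs larger child 11 at index 5, swap → [35, -13, 11, -26, -38, -29, -36]
extract-max → returns 35:
  remove root 35; move last element -36 to root → [-36, -13, 11, -26, -38, -29]
  -36 vs larger child 11 at index 2, swap → [11, -13, -36, -26, -38, -29]
  -36 vs only child -29 at index 5, swap → [11, -13, -29, -26, -38, -36]
extract-max → returns 11:
  remove root 11; move last element -36 to root → [-36, -13, -29, -26, -38]
  -36 vs larger child -13 at index 1, swap → [-13, -36, -29, -26, -38]
  -36 vs larger child -26 at index 3, swap → [-13, -26, -29, -36, -38]
insert 12:
  append 12 at index 5 → [-13, -26, -29, -36, -38, 12]
  12 > parent -29 at index 2, swap → [-13, -26, 12, -36, -38, -29]
  12 > parent -13 at index 0, swap → [12, -26, -13, -36, -38, -29]
insert 20:
  append 20 at index 6 → [12, -26, -13, -36, -38, -29, 20]
  20 > parent -13 at index 2, swap → [12, -26, 20, -36, -38, -29, -13]
  20 > parent 12 at index 0, swap → [20, -26, 12, -36, -38, -29, -13]
extract-max → returns 20:
  remove root 20; move last element -13 to root → [-13, -26, 12, -36, -38, -29]
  -13 vs larger child 12 at index 2, swap → [12, -26, -13, -36, -38, -29]
insert -1:
  append -1 at index 6 → [12, -26, -13, -36, -38, -29, -1]
  -1 > parent -13 at index 2, swap → [12, -26, -1, -36, -38, -29, -13]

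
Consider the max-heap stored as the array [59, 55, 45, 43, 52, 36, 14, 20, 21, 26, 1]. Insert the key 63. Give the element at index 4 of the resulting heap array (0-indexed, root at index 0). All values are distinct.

append 63 at index 11 → [59, 55, 45, 43, 52, 36, 14, 20, 21, 26, 1, 63]
63 > parent 36 at index 5, swap → [59, 55, 45, 43, 52, 63, 14, 20, 21, 26, 1, 36]
63 > parent 45 at index 2, swap → [59, 55, 63, 43, 52, 45, 14, 20, 21, 26, 1, 36]
63 > parent 59 at index 0, swap → [63, 55, 59, 43, 52, 45, 14, 20, 21, 26, 1, 36]
resulting array: [63, 55, 59, 43, 52, 45, 14, 20, 21, 26, 1, 36]

52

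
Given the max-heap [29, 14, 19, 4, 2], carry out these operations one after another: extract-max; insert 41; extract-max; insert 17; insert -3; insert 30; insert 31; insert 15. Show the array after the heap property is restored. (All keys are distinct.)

extract-max → returns 29:
  remove root 29; move last element 2 to root → [2, 14, 19, 4]
  2 vs larger child 19 at index 2, swap → [19, 14, 2, 4]
insert 41:
  append 41 at index 4 → [19, 14, 2, 4, 41]
  41 > parent 14 at index 1, swap → [19, 41, 2, 4, 14]
  41 > parent 19 at index 0, swap → [41, 19, 2, 4, 14]
extract-max → returns 41:
  remove root 41; move last element 14 to root → [14, 19, 2, 4]
  14 vs larger child 19 at index 1, swap → [19, 14, 2, 4]
insert 17:
  append 17 at index 4 → [19, 14, 2, 4, 17]
  17 > parent 14 at index 1, swap → [19, 17, 2, 4, 14]
insert -3:
  append -3 at index 5 → [19, 17, 2, 4, 14, -3] (no swap needed)
insert 30:
  append 30 at index 6 → [19, 17, 2, 4, 14, -3, 30]
  30 > parent 2 at index 2, swap → [19, 17, 30, 4, 14, -3, 2]
  30 > parent 19 at index 0, swap → [30, 17, 19, 4, 14, -3, 2]
insert 31:
  append 31 at index 7 → [30, 17, 19, 4, 14, -3, 2, 31]
  31 > parent 4 at index 3, swap → [30, 17, 19, 31, 14, -3, 2, 4]
  31 > parent 17 at index 1, swap → [30, 31, 19, 17, 14, -3, 2, 4]
  31 > parent 30 at index 0, swap → [31, 30, 19, 17, 14, -3, 2, 4]
insert 15:
  append 15 at index 8 → [31, 30, 19, 17, 14, -3, 2, 4, 15] (no swap needed)

[31, 30, 19, 17, 14, -3, 2, 4, 15]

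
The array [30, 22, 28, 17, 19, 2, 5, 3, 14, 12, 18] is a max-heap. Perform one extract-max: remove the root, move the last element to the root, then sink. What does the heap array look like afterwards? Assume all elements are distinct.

[28, 22, 18, 17, 19, 2, 5, 3, 14, 12]

remove root 30; move last element 18 to root → [18, 22, 28, 17, 19, 2, 5, 3, 14, 12]
18 vs larger child 28 at index 2, swap → [28, 22, 18, 17, 19, 2, 5, 3, 14, 12]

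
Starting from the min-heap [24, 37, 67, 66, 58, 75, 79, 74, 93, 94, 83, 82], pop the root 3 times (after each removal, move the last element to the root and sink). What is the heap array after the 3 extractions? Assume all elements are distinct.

[66, 74, 67, 83, 82, 75, 79, 94, 93]

extract-min #1 returns 24:
  remove root 24; move last element 82 to root → [82, 37, 67, 66, 58, 75, 79, 74, 93, 94, 83]
  82 vs smaller child 37 at index 1, swap → [37, 82, 67, 66, 58, 75, 79, 74, 93, 94, 83]
  82 vs smaller child 58 at index 4, swap → [37, 58, 67, 66, 82, 75, 79, 74, 93, 94, 83]
extract-min #2 returns 37:
  remove root 37; move last element 83 to root → [83, 58, 67, 66, 82, 75, 79, 74, 93, 94]
  83 vs smaller child 58 at index 1, swap → [58, 83, 67, 66, 82, 75, 79, 74, 93, 94]
  83 vs smaller child 66 at index 3, swap → [58, 66, 67, 83, 82, 75, 79, 74, 93, 94]
  83 vs smaller child 74 at index 7, swap → [58, 66, 67, 74, 82, 75, 79, 83, 93, 94]
extract-min #3 returns 58:
  remove root 58; move last element 94 to root → [94, 66, 67, 74, 82, 75, 79, 83, 93]
  94 vs smaller child 66 at index 1, swap → [66, 94, 67, 74, 82, 75, 79, 83, 93]
  94 vs smaller child 74 at index 3, swap → [66, 74, 67, 94, 82, 75, 79, 83, 93]
  94 vs smaller child 83 at index 7, swap → [66, 74, 67, 83, 82, 75, 79, 94, 93]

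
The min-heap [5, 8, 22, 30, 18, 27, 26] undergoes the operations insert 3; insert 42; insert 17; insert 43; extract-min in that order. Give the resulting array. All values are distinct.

insert 3:
  append 3 at index 7 → [5, 8, 22, 30, 18, 27, 26, 3]
  3 < parent 30 at index 3, swap → [5, 8, 22, 3, 18, 27, 26, 30]
  3 < parent 8 at index 1, swap → [5, 3, 22, 8, 18, 27, 26, 30]
  3 < parent 5 at index 0, swap → [3, 5, 22, 8, 18, 27, 26, 30]
insert 42:
  append 42 at index 8 → [3, 5, 22, 8, 18, 27, 26, 30, 42] (no swap needed)
insert 17:
  append 17 at index 9 → [3, 5, 22, 8, 18, 27, 26, 30, 42, 17]
  17 < parent 18 at index 4, swap → [3, 5, 22, 8, 17, 27, 26, 30, 42, 18]
insert 43:
  append 43 at index 10 → [3, 5, 22, 8, 17, 27, 26, 30, 42, 18, 43] (no swap needed)
extract-min → returns 3:
  remove root 3; move last element 43 to root → [43, 5, 22, 8, 17, 27, 26, 30, 42, 18]
  43 vs smaller child 5 at index 1, swap → [5, 43, 22, 8, 17, 27, 26, 30, 42, 18]
  43 vs smaller child 8 at index 3, swap → [5, 8, 22, 43, 17, 27, 26, 30, 42, 18]
  43 vs smaller child 30 at index 7, swap → [5, 8, 22, 30, 17, 27, 26, 43, 42, 18]

[5, 8, 22, 30, 17, 27, 26, 43, 42, 18]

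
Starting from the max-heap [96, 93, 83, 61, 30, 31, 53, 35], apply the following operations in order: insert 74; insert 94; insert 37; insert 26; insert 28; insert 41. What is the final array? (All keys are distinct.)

insert 74:
  append 74 at index 8 → [96, 93, 83, 61, 30, 31, 53, 35, 74]
  74 > parent 61 at index 3, swap → [96, 93, 83, 74, 30, 31, 53, 35, 61]
insert 94:
  append 94 at index 9 → [96, 93, 83, 74, 30, 31, 53, 35, 61, 94]
  94 > parent 30 at index 4, swap → [96, 93, 83, 74, 94, 31, 53, 35, 61, 30]
  94 > parent 93 at index 1, swap → [96, 94, 83, 74, 93, 31, 53, 35, 61, 30]
insert 37:
  append 37 at index 10 → [96, 94, 83, 74, 93, 31, 53, 35, 61, 30, 37] (no swap needed)
insert 26:
  append 26 at index 11 → [96, 94, 83, 74, 93, 31, 53, 35, 61, 30, 37, 26] (no swap needed)
insert 28:
  append 28 at index 12 → [96, 94, 83, 74, 93, 31, 53, 35, 61, 30, 37, 26, 28] (no swap needed)
insert 41:
  append 41 at index 13 → [96, 94, 83, 74, 93, 31, 53, 35, 61, 30, 37, 26, 28, 41] (no swap needed)

[96, 94, 83, 74, 93, 31, 53, 35, 61, 30, 37, 26, 28, 41]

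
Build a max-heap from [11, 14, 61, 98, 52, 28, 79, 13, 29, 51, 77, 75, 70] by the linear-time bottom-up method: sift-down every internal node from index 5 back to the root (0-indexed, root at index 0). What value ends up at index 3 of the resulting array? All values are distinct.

29

sift down from index 5:
  28 vs larger child 75 at index 11, swap → [11, 14, 61, 98, 52, 75, 79, 13, 29, 51, 77, 28, 70]
sift down from index 4:
  52 vs larger child 77 at index 10, swap → [11, 14, 61, 98, 77, 75, 79, 13, 29, 51, 52, 28, 70]
sift down from index 3: already satisfies heap property
sift down from index 2:
  61 vs larger child 79 at index 6, swap → [11, 14, 79, 98, 77, 75, 61, 13, 29, 51, 52, 28, 70]
sift down from index 1:
  14 vs larger child 98 at index 3, swap → [11, 98, 79, 14, 77, 75, 61, 13, 29, 51, 52, 28, 70]
  14 vs larger child 29 at index 8, swap → [11, 98, 79, 29, 77, 75, 61, 13, 14, 51, 52, 28, 70]
sift down from index 0:
  11 vs larger child 98 at index 1, swap → [98, 11, 79, 29, 77, 75, 61, 13, 14, 51, 52, 28, 70]
  11 vs larger child 77 at index 4, swap → [98, 77, 79, 29, 11, 75, 61, 13, 14, 51, 52, 28, 70]
  11 vs larger child 52 at index 10, swap → [98, 77, 79, 29, 52, 75, 61, 13, 14, 51, 11, 28, 70]
resulting array: [98, 77, 79, 29, 52, 75, 61, 13, 14, 51, 11, 28, 70]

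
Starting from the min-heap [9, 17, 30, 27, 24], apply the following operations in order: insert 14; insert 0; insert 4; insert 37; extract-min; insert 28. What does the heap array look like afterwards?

[4, 17, 9, 27, 24, 30, 14, 37, 28]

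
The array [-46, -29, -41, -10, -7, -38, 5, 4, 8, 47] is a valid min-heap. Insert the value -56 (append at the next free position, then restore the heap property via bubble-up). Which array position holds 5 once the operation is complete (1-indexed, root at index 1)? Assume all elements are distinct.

append -56 at index 11 → [-46, -29, -41, -10, -7, -38, 5, 4, 8, 47, -56]
-56 < parent -7 at index 5, swap → [-46, -29, -41, -10, -56, -38, 5, 4, 8, 47, -7]
-56 < parent -29 at index 2, swap → [-46, -56, -41, -10, -29, -38, 5, 4, 8, 47, -7]
-56 < parent -46 at index 1, swap → [-56, -46, -41, -10, -29, -38, 5, 4, 8, 47, -7]
resulting array: [-56, -46, -41, -10, -29, -38, 5, 4, 8, 47, -7]

7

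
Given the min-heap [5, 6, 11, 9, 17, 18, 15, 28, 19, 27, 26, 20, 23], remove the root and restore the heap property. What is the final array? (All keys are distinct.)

[6, 9, 11, 19, 17, 18, 15, 28, 23, 27, 26, 20]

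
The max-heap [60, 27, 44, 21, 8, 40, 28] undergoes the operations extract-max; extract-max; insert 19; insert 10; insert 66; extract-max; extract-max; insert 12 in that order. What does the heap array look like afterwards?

extract-max → returns 60:
  remove root 60; move last element 28 to root → [28, 27, 44, 21, 8, 40]
  28 vs larger child 44 at index 2, swap → [44, 27, 28, 21, 8, 40]
  28 vs only child 40 at index 5, swap → [44, 27, 40, 21, 8, 28]
extract-max → returns 44:
  remove root 44; move last element 28 to root → [28, 27, 40, 21, 8]
  28 vs larger child 40 at index 2, swap → [40, 27, 28, 21, 8]
insert 19:
  append 19 at index 5 → [40, 27, 28, 21, 8, 19] (no swap needed)
insert 10:
  append 10 at index 6 → [40, 27, 28, 21, 8, 19, 10] (no swap needed)
insert 66:
  append 66 at index 7 → [40, 27, 28, 21, 8, 19, 10, 66]
  66 > parent 21 at index 3, swap → [40, 27, 28, 66, 8, 19, 10, 21]
  66 > parent 27 at index 1, swap → [40, 66, 28, 27, 8, 19, 10, 21]
  66 > parent 40 at index 0, swap → [66, 40, 28, 27, 8, 19, 10, 21]
extract-max → returns 66:
  remove root 66; move last element 21 to root → [21, 40, 28, 27, 8, 19, 10]
  21 vs larger child 40 at index 1, swap → [40, 21, 28, 27, 8, 19, 10]
  21 vs larger child 27 at index 3, swap → [40, 27, 28, 21, 8, 19, 10]
extract-max → returns 40:
  remove root 40; move last element 10 to root → [10, 27, 28, 21, 8, 19]
  10 vs larger child 28 at index 2, swap → [28, 27, 10, 21, 8, 19]
  10 vs only child 19 at index 5, swap → [28, 27, 19, 21, 8, 10]
insert 12:
  append 12 at index 6 → [28, 27, 19, 21, 8, 10, 12] (no swap needed)

[28, 27, 19, 21, 8, 10, 12]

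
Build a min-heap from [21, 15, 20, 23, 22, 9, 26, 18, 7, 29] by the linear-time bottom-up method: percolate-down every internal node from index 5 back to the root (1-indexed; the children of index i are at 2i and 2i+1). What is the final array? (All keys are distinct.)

[7, 15, 9, 18, 22, 20, 26, 21, 23, 29]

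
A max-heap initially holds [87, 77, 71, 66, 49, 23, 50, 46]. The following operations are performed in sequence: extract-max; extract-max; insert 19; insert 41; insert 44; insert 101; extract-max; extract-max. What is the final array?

extract-max → returns 87:
  remove root 87; move last element 46 to root → [46, 77, 71, 66, 49, 23, 50]
  46 vs larger child 77 at index 1, swap → [77, 46, 71, 66, 49, 23, 50]
  46 vs larger child 66 at index 3, swap → [77, 66, 71, 46, 49, 23, 50]
extract-max → returns 77:
  remove root 77; move last element 50 to root → [50, 66, 71, 46, 49, 23]
  50 vs larger child 71 at index 2, swap → [71, 66, 50, 46, 49, 23]
insert 19:
  append 19 at index 6 → [71, 66, 50, 46, 49, 23, 19] (no swap needed)
insert 41:
  append 41 at index 7 → [71, 66, 50, 46, 49, 23, 19, 41] (no swap needed)
insert 44:
  append 44 at index 8 → [71, 66, 50, 46, 49, 23, 19, 41, 44] (no swap needed)
insert 101:
  append 101 at index 9 → [71, 66, 50, 46, 49, 23, 19, 41, 44, 101]
  101 > parent 49 at index 4, swap → [71, 66, 50, 46, 101, 23, 19, 41, 44, 49]
  101 > parent 66 at index 1, swap → [71, 101, 50, 46, 66, 23, 19, 41, 44, 49]
  101 > parent 71 at index 0, swap → [101, 71, 50, 46, 66, 23, 19, 41, 44, 49]
extract-max → returns 101:
  remove root 101; move last element 49 to root → [49, 71, 50, 46, 66, 23, 19, 41, 44]
  49 vs larger child 71 at index 1, swap → [71, 49, 50, 46, 66, 23, 19, 41, 44]
  49 vs larger child 66 at index 4, swap → [71, 66, 50, 46, 49, 23, 19, 41, 44]
extract-max → returns 71:
  remove root 71; move last element 44 to root → [44, 66, 50, 46, 49, 23, 19, 41]
  44 vs larger child 66 at index 1, swap → [66, 44, 50, 46, 49, 23, 19, 41]
  44 vs larger child 49 at index 4, swap → [66, 49, 50, 46, 44, 23, 19, 41]

[66, 49, 50, 46, 44, 23, 19, 41]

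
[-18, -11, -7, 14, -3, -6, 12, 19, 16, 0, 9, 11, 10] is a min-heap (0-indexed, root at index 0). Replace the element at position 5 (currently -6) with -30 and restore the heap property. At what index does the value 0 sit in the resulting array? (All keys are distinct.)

9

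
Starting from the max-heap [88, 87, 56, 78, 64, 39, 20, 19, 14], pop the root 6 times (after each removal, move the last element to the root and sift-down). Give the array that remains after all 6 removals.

extract-max #1 returns 88:
  remove root 88; move last element 14 to root → [14, 87, 56, 78, 64, 39, 20, 19]
  14 vs larger child 87 at index 1, swap → [87, 14, 56, 78, 64, 39, 20, 19]
  14 vs larger child 78 at index 3, swap → [87, 78, 56, 14, 64, 39, 20, 19]
  14 vs only child 19 at index 7, swap → [87, 78, 56, 19, 64, 39, 20, 14]
extract-max #2 returns 87:
  remove root 87; move last element 14 to root → [14, 78, 56, 19, 64, 39, 20]
  14 vs larger child 78 at index 1, swap → [78, 14, 56, 19, 64, 39, 20]
  14 vs larger child 64 at index 4, swap → [78, 64, 56, 19, 14, 39, 20]
extract-max #3 returns 78:
  remove root 78; move last element 20 to root → [20, 64, 56, 19, 14, 39]
  20 vs larger child 64 at index 1, swap → [64, 20, 56, 19, 14, 39]
extract-max #4 returns 64:
  remove root 64; move last element 39 to root → [39, 20, 56, 19, 14]
  39 vs larger child 56 at index 2, swap → [56, 20, 39, 19, 14]
extract-max #5 returns 56:
  remove root 56; move last element 14 to root → [14, 20, 39, 19]
  14 vs larger child 39 at index 2, swap → [39, 20, 14, 19]
extract-max #6 returns 39:
  remove root 39; move last element 19 to root → [19, 20, 14]
  19 vs larger child 20 at index 1, swap → [20, 19, 14]

[20, 19, 14]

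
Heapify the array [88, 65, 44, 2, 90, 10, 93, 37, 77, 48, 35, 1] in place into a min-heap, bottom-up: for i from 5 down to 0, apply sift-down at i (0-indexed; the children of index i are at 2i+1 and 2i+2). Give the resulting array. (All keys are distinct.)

sift down from index 5:
  10 vs only child 1 at index 11, swap → [88, 65, 44, 2, 90, 1, 93, 37, 77, 48, 35, 10]
sift down from index 4:
  90 vs smaller child 35 at index 10, swap → [88, 65, 44, 2, 35, 1, 93, 37, 77, 48, 90, 10]
sift down from index 3: already satisfies heap property
sift down from index 2:
  44 vs smaller child 1 at index 5, swap → [88, 65, 1, 2, 35, 44, 93, 37, 77, 48, 90, 10]
  44 vs only child 10 at index 11, swap → [88, 65, 1, 2, 35, 10, 93, 37, 77, 48, 90, 44]
sift down from index 1:
  65 vs smaller child 2 at index 3, swap → [88, 2, 1, 65, 35, 10, 93, 37, 77, 48, 90, 44]
  65 vs smaller child 37 at index 7, swap → [88, 2, 1, 37, 35, 10, 93, 65, 77, 48, 90, 44]
sift down from index 0:
  88 vs smaller child 1 at index 2, swap → [1, 2, 88, 37, 35, 10, 93, 65, 77, 48, 90, 44]
  88 vs smaller child 10 at index 5, swap → [1, 2, 10, 37, 35, 88, 93, 65, 77, 48, 90, 44]
  88 vs only child 44 at index 11, swap → [1, 2, 10, 37, 35, 44, 93, 65, 77, 48, 90, 88]

[1, 2, 10, 37, 35, 44, 93, 65, 77, 48, 90, 88]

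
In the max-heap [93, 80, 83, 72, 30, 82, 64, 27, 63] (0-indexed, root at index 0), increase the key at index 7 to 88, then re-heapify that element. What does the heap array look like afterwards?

[93, 88, 83, 80, 30, 82, 64, 72, 63]

set index 7 from 27 to 88 → [93, 80, 83, 72, 30, 82, 64, 88, 63]
88 > parent 72 at index 3, swap → [93, 80, 83, 88, 30, 82, 64, 72, 63]
88 > parent 80 at index 1, swap → [93, 88, 83, 80, 30, 82, 64, 72, 63]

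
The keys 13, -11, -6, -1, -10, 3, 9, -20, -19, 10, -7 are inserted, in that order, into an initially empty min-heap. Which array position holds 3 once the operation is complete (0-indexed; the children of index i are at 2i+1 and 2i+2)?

5

Insert 13:
  append 13 at index 0 → [13] (no swap needed)
Insert -11:
  append -11 at index 1 → [13, -11]
  -11 < parent 13 at index 0, swap → [-11, 13]
Insert -6:
  append -6 at index 2 → [-11, 13, -6] (no swap needed)
Insert -1:
  append -1 at index 3 → [-11, 13, -6, -1]
  -1 < parent 13 at index 1, swap → [-11, -1, -6, 13]
Insert -10:
  append -10 at index 4 → [-11, -1, -6, 13, -10]
  -10 < parent -1 at index 1, swap → [-11, -10, -6, 13, -1]
Insert 3:
  append 3 at index 5 → [-11, -10, -6, 13, -1, 3] (no swap needed)
Insert 9:
  append 9 at index 6 → [-11, -10, -6, 13, -1, 3, 9] (no swap needed)
Insert -20:
  append -20 at index 7 → [-11, -10, -6, 13, -1, 3, 9, -20]
  -20 < parent 13 at index 3, swap → [-11, -10, -6, -20, -1, 3, 9, 13]
  -20 < parent -10 at index 1, swap → [-11, -20, -6, -10, -1, 3, 9, 13]
  -20 < parent -11 at index 0, swap → [-20, -11, -6, -10, -1, 3, 9, 13]
Insert -19:
  append -19 at index 8 → [-20, -11, -6, -10, -1, 3, 9, 13, -19]
  -19 < parent -10 at index 3, swap → [-20, -11, -6, -19, -1, 3, 9, 13, -10]
  -19 < parent -11 at index 1, swap → [-20, -19, -6, -11, -1, 3, 9, 13, -10]
Insert 10:
  append 10 at index 9 → [-20, -19, -6, -11, -1, 3, 9, 13, -10, 10] (no swap needed)
Insert -7:
  append -7 at index 10 → [-20, -19, -6, -11, -1, 3, 9, 13, -10, 10, -7]
  -7 < parent -1 at index 4, swap → [-20, -19, -6, -11, -7, 3, 9, 13, -10, 10, -1]
resulting array: [-20, -19, -6, -11, -7, 3, 9, 13, -10, 10, -1]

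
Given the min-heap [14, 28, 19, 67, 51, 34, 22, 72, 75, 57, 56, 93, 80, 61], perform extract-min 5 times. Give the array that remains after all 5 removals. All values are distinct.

[51, 56, 61, 67, 57, 80, 93, 72, 75]

extract-min #1 returns 14:
  remove root 14; move last element 61 to root → [61, 28, 19, 67, 51, 34, 22, 72, 75, 57, 56, 93, 80]
  61 vs smaller child 19 at index 2, swap → [19, 28, 61, 67, 51, 34, 22, 72, 75, 57, 56, 93, 80]
  61 vs smaller child 22 at index 6, swap → [19, 28, 22, 67, 51, 34, 61, 72, 75, 57, 56, 93, 80]
extract-min #2 returns 19:
  remove root 19; move last element 80 to root → [80, 28, 22, 67, 51, 34, 61, 72, 75, 57, 56, 93]
  80 vs smaller child 22 at index 2, swap → [22, 28, 80, 67, 51, 34, 61, 72, 75, 57, 56, 93]
  80 vs smaller child 34 at index 5, swap → [22, 28, 34, 67, 51, 80, 61, 72, 75, 57, 56, 93]
extract-min #3 returns 22:
  remove root 22; move last element 93 to root → [93, 28, 34, 67, 51, 80, 61, 72, 75, 57, 56]
  93 vs smaller child 28 at index 1, swap → [28, 93, 34, 67, 51, 80, 61, 72, 75, 57, 56]
  93 vs smaller child 51 at index 4, swap → [28, 51, 34, 67, 93, 80, 61, 72, 75, 57, 56]
  93 vs smaller child 56 at index 10, swap → [28, 51, 34, 67, 56, 80, 61, 72, 75, 57, 93]
extract-min #4 returns 28:
  remove root 28; move last element 93 to root → [93, 51, 34, 67, 56, 80, 61, 72, 75, 57]
  93 vs smaller child 34 at index 2, swap → [34, 51, 93, 67, 56, 80, 61, 72, 75, 57]
  93 vs smaller child 61 at index 6, swap → [34, 51, 61, 67, 56, 80, 93, 72, 75, 57]
extract-min #5 returns 34:
  remove root 34; move last element 57 to root → [57, 51, 61, 67, 56, 80, 93, 72, 75]
  57 vs smaller child 51 at index 1, swap → [51, 57, 61, 67, 56, 80, 93, 72, 75]
  57 vs smaller child 56 at index 4, swap → [51, 56, 61, 67, 57, 80, 93, 72, 75]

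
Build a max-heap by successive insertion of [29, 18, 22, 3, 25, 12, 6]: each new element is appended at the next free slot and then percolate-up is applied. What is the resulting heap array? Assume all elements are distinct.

[29, 25, 22, 3, 18, 12, 6]

Insert 29:
  append 29 at index 0 → [29] (no swap needed)
Insert 18:
  append 18 at index 1 → [29, 18] (no swap needed)
Insert 22:
  append 22 at index 2 → [29, 18, 22] (no swap needed)
Insert 3:
  append 3 at index 3 → [29, 18, 22, 3] (no swap needed)
Insert 25:
  append 25 at index 4 → [29, 18, 22, 3, 25]
  25 > parent 18 at index 1, swap → [29, 25, 22, 3, 18]
Insert 12:
  append 12 at index 5 → [29, 25, 22, 3, 18, 12] (no swap needed)
Insert 6:
  append 6 at index 6 → [29, 25, 22, 3, 18, 12, 6] (no swap needed)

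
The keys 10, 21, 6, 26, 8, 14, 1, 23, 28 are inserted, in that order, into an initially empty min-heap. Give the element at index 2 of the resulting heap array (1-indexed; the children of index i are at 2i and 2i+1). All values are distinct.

8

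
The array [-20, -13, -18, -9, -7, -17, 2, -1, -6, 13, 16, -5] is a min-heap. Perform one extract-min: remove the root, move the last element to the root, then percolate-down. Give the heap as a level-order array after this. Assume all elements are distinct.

remove root -20; move last element -5 to root → [-5, -13, -18, -9, -7, -17, 2, -1, -6, 13, 16]
-5 vs smaller child -18 at index 2, swap → [-18, -13, -5, -9, -7, -17, 2, -1, -6, 13, 16]
-5 vs smaller child -17 at index 5, swap → [-18, -13, -17, -9, -7, -5, 2, -1, -6, 13, 16]

[-18, -13, -17, -9, -7, -5, 2, -1, -6, 13, 16]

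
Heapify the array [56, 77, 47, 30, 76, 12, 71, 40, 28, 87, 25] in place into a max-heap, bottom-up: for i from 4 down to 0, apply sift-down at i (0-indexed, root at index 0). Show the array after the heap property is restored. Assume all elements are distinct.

sift down from index 4:
  76 vs larger child 87 at index 9, swap → [56, 77, 47, 30, 87, 12, 71, 40, 28, 76, 25]
sift down from index 3:
  30 vs larger child 40 at index 7, swap → [56, 77, 47, 40, 87, 12, 71, 30, 28, 76, 25]
sift down from index 2:
  47 vs larger child 71 at index 6, swap → [56, 77, 71, 40, 87, 12, 47, 30, 28, 76, 25]
sift down from index 1:
  77 vs larger child 87 at index 4, swap → [56, 87, 71, 40, 77, 12, 47, 30, 28, 76, 25]
sift down from index 0:
  56 vs larger child 87 at index 1, swap → [87, 56, 71, 40, 77, 12, 47, 30, 28, 76, 25]
  56 vs larger child 77 at index 4, swap → [87, 77, 71, 40, 56, 12, 47, 30, 28, 76, 25]
  56 vs larger child 76 at index 9, swap → [87, 77, 71, 40, 76, 12, 47, 30, 28, 56, 25]

[87, 77, 71, 40, 76, 12, 47, 30, 28, 56, 25]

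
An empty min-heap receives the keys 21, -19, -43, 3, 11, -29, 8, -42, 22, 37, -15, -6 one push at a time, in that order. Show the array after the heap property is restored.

Insert 21:
  append 21 at index 0 → [21] (no swap needed)
Insert -19:
  append -19 at index 1 → [21, -19]
  -19 < parent 21 at index 0, swap → [-19, 21]
Insert -43:
  append -43 at index 2 → [-19, 21, -43]
  -43 < parent -19 at index 0, swap → [-43, 21, -19]
Insert 3:
  append 3 at index 3 → [-43, 21, -19, 3]
  3 < parent 21 at index 1, swap → [-43, 3, -19, 21]
Insert 11:
  append 11 at index 4 → [-43, 3, -19, 21, 11] (no swap needed)
Insert -29:
  append -29 at index 5 → [-43, 3, -19, 21, 11, -29]
  -29 < parent -19 at index 2, swap → [-43, 3, -29, 21, 11, -19]
Insert 8:
  append 8 at index 6 → [-43, 3, -29, 21, 11, -19, 8] (no swap needed)
Insert -42:
  append -42 at index 7 → [-43, 3, -29, 21, 11, -19, 8, -42]
  -42 < parent 21 at index 3, swap → [-43, 3, -29, -42, 11, -19, 8, 21]
  -42 < parent 3 at index 1, swap → [-43, -42, -29, 3, 11, -19, 8, 21]
Insert 22:
  append 22 at index 8 → [-43, -42, -29, 3, 11, -19, 8, 21, 22] (no swap needed)
Insert 37:
  append 37 at index 9 → [-43, -42, -29, 3, 11, -19, 8, 21, 22, 37] (no swap needed)
Insert -15:
  append -15 at index 10 → [-43, -42, -29, 3, 11, -19, 8, 21, 22, 37, -15]
  -15 < parent 11 at index 4, swap → [-43, -42, -29, 3, -15, -19, 8, 21, 22, 37, 11]
Insert -6:
  append -6 at index 11 → [-43, -42, -29, 3, -15, -19, 8, 21, 22, 37, 11, -6] (no swap needed)

[-43, -42, -29, 3, -15, -19, 8, 21, 22, 37, 11, -6]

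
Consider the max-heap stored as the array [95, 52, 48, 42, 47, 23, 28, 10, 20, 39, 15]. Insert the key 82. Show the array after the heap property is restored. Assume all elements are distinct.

append 82 at index 11 → [95, 52, 48, 42, 47, 23, 28, 10, 20, 39, 15, 82]
82 > parent 23 at index 5, swap → [95, 52, 48, 42, 47, 82, 28, 10, 20, 39, 15, 23]
82 > parent 48 at index 2, swap → [95, 52, 82, 42, 47, 48, 28, 10, 20, 39, 15, 23]

[95, 52, 82, 42, 47, 48, 28, 10, 20, 39, 15, 23]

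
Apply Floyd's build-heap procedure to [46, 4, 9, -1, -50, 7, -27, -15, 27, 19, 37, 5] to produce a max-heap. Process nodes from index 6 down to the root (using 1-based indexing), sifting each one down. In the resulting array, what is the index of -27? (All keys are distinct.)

sift down from index 6: already satisfies heap property
sift down from index 5:
  -50 vs larger child 37 at index 11, swap → [46, 4, 9, -1, 37, 7, -27, -15, 27, 19, -50, 5]
sift down from index 4:
  -1 vs larger child 27 at index 9, swap → [46, 4, 9, 27, 37, 7, -27, -15, -1, 19, -50, 5]
sift down from index 3: already satisfies heap property
sift down from index 2:
  4 vs larger child 37 at index 5, swap → [46, 37, 9, 27, 4, 7, -27, -15, -1, 19, -50, 5]
  4 vs larger child 19 at index 10, swap → [46, 37, 9, 27, 19, 7, -27, -15, -1, 4, -50, 5]
sift down from index 1: already satisfies heap property
resulting array: [46, 37, 9, 27, 19, 7, -27, -15, -1, 4, -50, 5]

7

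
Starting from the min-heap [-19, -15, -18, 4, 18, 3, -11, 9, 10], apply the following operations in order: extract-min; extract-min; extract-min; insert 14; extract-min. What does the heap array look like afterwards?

[3, 4, 10, 9, 18, 14]

extract-min → returns -19:
  remove root -19; move last element 10 to root → [10, -15, -18, 4, 18, 3, -11, 9]
  10 vs smaller child -18 at index 2, swap → [-18, -15, 10, 4, 18, 3, -11, 9]
  10 vs smaller child -11 at index 6, swap → [-18, -15, -11, 4, 18, 3, 10, 9]
extract-min → returns -18:
  remove root -18; move last element 9 to root → [9, -15, -11, 4, 18, 3, 10]
  9 vs smaller child -15 at index 1, swap → [-15, 9, -11, 4, 18, 3, 10]
  9 vs smaller child 4 at index 3, swap → [-15, 4, -11, 9, 18, 3, 10]
extract-min → returns -15:
  remove root -15; move last element 10 to root → [10, 4, -11, 9, 18, 3]
  10 vs smaller child -11 at index 2, swap → [-11, 4, 10, 9, 18, 3]
  10 vs only child 3 at index 5, swap → [-11, 4, 3, 9, 18, 10]
insert 14:
  append 14 at index 6 → [-11, 4, 3, 9, 18, 10, 14] (no swap needed)
extract-min → returns -11:
  remove root -11; move last element 14 to root → [14, 4, 3, 9, 18, 10]
  14 vs smaller child 3 at index 2, swap → [3, 4, 14, 9, 18, 10]
  14 vs only child 10 at index 5, swap → [3, 4, 10, 9, 18, 14]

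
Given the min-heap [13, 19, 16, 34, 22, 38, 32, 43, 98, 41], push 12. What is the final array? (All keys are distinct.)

[12, 13, 16, 34, 19, 38, 32, 43, 98, 41, 22]

append 12 at index 10 → [13, 19, 16, 34, 22, 38, 32, 43, 98, 41, 12]
12 < parent 22 at index 4, swap → [13, 19, 16, 34, 12, 38, 32, 43, 98, 41, 22]
12 < parent 19 at index 1, swap → [13, 12, 16, 34, 19, 38, 32, 43, 98, 41, 22]
12 < parent 13 at index 0, swap → [12, 13, 16, 34, 19, 38, 32, 43, 98, 41, 22]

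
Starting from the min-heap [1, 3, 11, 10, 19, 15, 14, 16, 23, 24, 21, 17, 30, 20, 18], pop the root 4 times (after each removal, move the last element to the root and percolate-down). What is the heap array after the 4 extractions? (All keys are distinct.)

extract-min #1 returns 1:
  remove root 1; move last element 18 to root → [18, 3, 11, 10, 19, 15, 14, 16, 23, 24, 21, 17, 30, 20]
  18 vs smaller child 3 at index 1, swap → [3, 18, 11, 10, 19, 15, 14, 16, 23, 24, 21, 17, 30, 20]
  18 vs smaller child 10 at index 3, swap → [3, 10, 11, 18, 19, 15, 14, 16, 23, 24, 21, 17, 30, 20]
  18 vs smaller child 16 at index 7, swap → [3, 10, 11, 16, 19, 15, 14, 18, 23, 24, 21, 17, 30, 20]
extract-min #2 returns 3:
  remove root 3; move last element 20 to root → [20, 10, 11, 16, 19, 15, 14, 18, 23, 24, 21, 17, 30]
  20 vs smaller child 10 at index 1, swap → [10, 20, 11, 16, 19, 15, 14, 18, 23, 24, 21, 17, 30]
  20 vs smaller child 16 at index 3, swap → [10, 16, 11, 20, 19, 15, 14, 18, 23, 24, 21, 17, 30]
  20 vs smaller child 18 at index 7, swap → [10, 16, 11, 18, 19, 15, 14, 20, 23, 24, 21, 17, 30]
extract-min #3 returns 10:
  remove root 10; move last element 30 to root → [30, 16, 11, 18, 19, 15, 14, 20, 23, 24, 21, 17]
  30 vs smaller child 11 at index 2, swap → [11, 16, 30, 18, 19, 15, 14, 20, 23, 24, 21, 17]
  30 vs smaller child 14 at index 6, swap → [11, 16, 14, 18, 19, 15, 30, 20, 23, 24, 21, 17]
extract-min #4 returns 11:
  remove root 11; move last element 17 to root → [17, 16, 14, 18, 19, 15, 30, 20, 23, 24, 21]
  17 vs smaller child 14 at index 2, swap → [14, 16, 17, 18, 19, 15, 30, 20, 23, 24, 21]
  17 vs smaller child 15 at index 5, swap → [14, 16, 15, 18, 19, 17, 30, 20, 23, 24, 21]

[14, 16, 15, 18, 19, 17, 30, 20, 23, 24, 21]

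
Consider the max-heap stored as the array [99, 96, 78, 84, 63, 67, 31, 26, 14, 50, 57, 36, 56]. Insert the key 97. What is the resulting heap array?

[99, 96, 97, 84, 63, 67, 78, 26, 14, 50, 57, 36, 56, 31]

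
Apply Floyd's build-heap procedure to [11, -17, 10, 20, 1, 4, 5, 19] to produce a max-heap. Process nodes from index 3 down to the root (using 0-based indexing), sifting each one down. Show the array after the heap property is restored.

[20, 19, 10, 11, 1, 4, 5, -17]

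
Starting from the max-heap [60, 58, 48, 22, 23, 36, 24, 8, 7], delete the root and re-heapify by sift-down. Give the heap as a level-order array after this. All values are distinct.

[58, 23, 48, 22, 7, 36, 24, 8]

remove root 60; move last element 7 to root → [7, 58, 48, 22, 23, 36, 24, 8]
7 vs larger child 58 at index 1, swap → [58, 7, 48, 22, 23, 36, 24, 8]
7 vs larger child 23 at index 4, swap → [58, 23, 48, 22, 7, 36, 24, 8]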